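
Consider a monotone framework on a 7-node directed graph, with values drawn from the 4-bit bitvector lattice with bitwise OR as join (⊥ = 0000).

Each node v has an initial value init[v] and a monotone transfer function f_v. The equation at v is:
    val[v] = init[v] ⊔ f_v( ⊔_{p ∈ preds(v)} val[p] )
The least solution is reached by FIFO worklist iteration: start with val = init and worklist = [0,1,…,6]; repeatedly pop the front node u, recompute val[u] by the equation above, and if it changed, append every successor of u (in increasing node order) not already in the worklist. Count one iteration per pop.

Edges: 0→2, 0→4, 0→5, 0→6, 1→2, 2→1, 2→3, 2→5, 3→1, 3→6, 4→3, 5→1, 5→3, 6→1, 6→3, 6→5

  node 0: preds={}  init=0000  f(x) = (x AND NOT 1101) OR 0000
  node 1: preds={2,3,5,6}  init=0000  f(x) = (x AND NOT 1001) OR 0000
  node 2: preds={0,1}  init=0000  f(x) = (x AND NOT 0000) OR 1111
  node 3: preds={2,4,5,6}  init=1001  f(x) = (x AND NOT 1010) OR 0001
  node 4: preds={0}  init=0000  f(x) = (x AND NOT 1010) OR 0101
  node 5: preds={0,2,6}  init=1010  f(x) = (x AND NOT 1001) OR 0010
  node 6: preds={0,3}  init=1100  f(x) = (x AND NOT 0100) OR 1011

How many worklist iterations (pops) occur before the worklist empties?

Trace (10 dequeues):
  [1] u=0 | in 0000 | out 0000 | ==
  [2] u=1 | in 1111 | out 0110 | prev 0000 | push {}
  [3] u=2 | in 0110 | out 1111 | prev 0000 | push {1}
  [4] u=3 | in 1111 | out 1101 | prev 1001 | push {}
  [5] u=4 | in 0000 | out 0101 | prev 0000 | push {3}
  [6] u=5 | in 1111 | out 1110 | prev 1010 | push {}
  [7] u=6 | in 1101 | out 1111 | prev 1100 | push {5}
  [8] u=1 | in 1111 | out 0110 | ==
  [9] u=3 | in 1111 | out 1101 | ==
  [10] u=5 | in 1111 | out 1110 | ==

Converged values:
  [0] 0000
  [1] 0110
  [2] 1111
  [3] 1101
  [4] 0101
  [5] 1110
  [6] 1111

10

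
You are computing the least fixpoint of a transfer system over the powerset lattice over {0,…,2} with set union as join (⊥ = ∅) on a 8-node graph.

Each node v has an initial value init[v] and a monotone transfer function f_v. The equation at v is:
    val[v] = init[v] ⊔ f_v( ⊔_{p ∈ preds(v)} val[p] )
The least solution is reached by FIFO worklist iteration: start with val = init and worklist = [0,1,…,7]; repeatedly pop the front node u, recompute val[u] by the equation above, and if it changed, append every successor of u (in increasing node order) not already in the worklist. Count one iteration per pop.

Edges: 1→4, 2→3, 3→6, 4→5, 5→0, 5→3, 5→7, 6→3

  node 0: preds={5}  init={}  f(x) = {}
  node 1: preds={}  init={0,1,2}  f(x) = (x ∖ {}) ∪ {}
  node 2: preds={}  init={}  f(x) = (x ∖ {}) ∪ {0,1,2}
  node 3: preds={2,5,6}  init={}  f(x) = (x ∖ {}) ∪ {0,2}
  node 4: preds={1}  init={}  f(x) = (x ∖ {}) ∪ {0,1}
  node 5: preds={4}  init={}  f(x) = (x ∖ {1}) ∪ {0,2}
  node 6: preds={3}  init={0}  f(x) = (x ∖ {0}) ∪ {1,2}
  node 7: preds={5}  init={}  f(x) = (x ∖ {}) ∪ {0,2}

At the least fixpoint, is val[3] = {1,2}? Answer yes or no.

no

Iteration log — 10 steps:
  step 1. node 0  ⊔preds={}  new={}  stable
  step 2. node 1  ⊔preds={}  new={0,1,2}  stable
  step 3. node 2  ⊔preds={}  new={0,1,2}  old={}  +wl: 
  step 4. node 3  ⊔preds={0,1,2}  new={0,1,2}  old={}  +wl: 
  step 5. node 4  ⊔preds={0,1,2}  new={0,1,2}  old={}  +wl: 
  step 6. node 5  ⊔preds={0,1,2}  new={0,2}  old={}  +wl: 0,3
  step 7. node 6  ⊔preds={0,1,2}  new={0,1,2}  old={0}  +wl: 
  step 8. node 7  ⊔preds={0,2}  new={0,2}  old={}  +wl: 
  step 9. node 0  ⊔preds={0,2}  new={}  stable
  step 10. node 3  ⊔preds={0,1,2}  new={0,1,2}  stable

Least fixpoint reached:
  node 0: {}
  node 1: {0,1,2}
  node 2: {0,1,2}
  node 3: {0,1,2}
  node 4: {0,1,2}
  node 5: {0,2}
  node 6: {0,1,2}
  node 7: {0,2}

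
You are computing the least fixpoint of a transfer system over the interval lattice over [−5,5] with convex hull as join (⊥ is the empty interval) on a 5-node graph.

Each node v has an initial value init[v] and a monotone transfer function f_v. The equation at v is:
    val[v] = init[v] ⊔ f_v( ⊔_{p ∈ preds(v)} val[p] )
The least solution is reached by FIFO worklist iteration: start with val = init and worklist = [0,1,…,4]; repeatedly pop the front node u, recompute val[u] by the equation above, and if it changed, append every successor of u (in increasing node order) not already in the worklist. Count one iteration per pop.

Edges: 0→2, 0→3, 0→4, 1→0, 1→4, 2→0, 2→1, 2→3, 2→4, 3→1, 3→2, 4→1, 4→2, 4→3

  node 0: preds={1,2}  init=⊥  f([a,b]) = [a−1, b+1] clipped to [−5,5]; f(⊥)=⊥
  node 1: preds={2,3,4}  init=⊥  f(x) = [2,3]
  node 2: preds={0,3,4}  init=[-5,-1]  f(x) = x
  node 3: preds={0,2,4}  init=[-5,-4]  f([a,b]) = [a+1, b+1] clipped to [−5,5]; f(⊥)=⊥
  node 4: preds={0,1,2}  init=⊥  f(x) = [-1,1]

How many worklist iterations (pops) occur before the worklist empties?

Iteration log — 17 steps:
  step 1. node 0  ⊔preds=[-5,-1]  new=[-5,0]  old=⊥  +wl: 
  step 2. node 1  ⊔preds=[-5,-1]  new=[2,3]  old=⊥  +wl: 0
  step 3. node 2  ⊔preds=[-5,0]  new=[-5,0]  old=[-5,-1]  +wl: 1
  step 4. node 3  ⊔preds=[-5,0]  new=[-5,1]  old=[-5,-4]  +wl: 2
  step 5. node 4  ⊔preds=[-5,3]  new=[-1,1]  old=⊥  +wl: 3
  step 6. node 0  ⊔preds=[-5,3]  new=[-5,4]  old=[-5,0]  +wl: 4
  step 7. node 1  ⊔preds=[-5,1]  new=[2,3]  stable
  step 8. node 2  ⊔preds=[-5,4]  new=[-5,4]  old=[-5,0]  +wl: 0,1
  step 9. node 3  ⊔preds=[-5,4]  new=[-5,5]  old=[-5,1]  +wl: 2
  step 10. node 4  ⊔preds=[-5,4]  new=[-1,1]  stable
  step 11. node 0  ⊔preds=[-5,4]  new=[-5,5]  old=[-5,4]  +wl: 3,4
  step 12. node 1  ⊔preds=[-5,5]  new=[2,3]  stable
  step 13. node 2  ⊔preds=[-5,5]  new=[-5,5]  old=[-5,4]  +wl: 0,1
  step 14. node 3  ⊔preds=[-5,5]  new=[-5,5]  stable
  step 15. node 4  ⊔preds=[-5,5]  new=[-1,1]  stable
  step 16. node 0  ⊔preds=[-5,5]  new=[-5,5]  stable
  step 17. node 1  ⊔preds=[-5,5]  new=[2,3]  stable

Least fixpoint reached:
  node 0: [-5,5]
  node 1: [2,3]
  node 2: [-5,5]
  node 3: [-5,5]
  node 4: [-1,1]

17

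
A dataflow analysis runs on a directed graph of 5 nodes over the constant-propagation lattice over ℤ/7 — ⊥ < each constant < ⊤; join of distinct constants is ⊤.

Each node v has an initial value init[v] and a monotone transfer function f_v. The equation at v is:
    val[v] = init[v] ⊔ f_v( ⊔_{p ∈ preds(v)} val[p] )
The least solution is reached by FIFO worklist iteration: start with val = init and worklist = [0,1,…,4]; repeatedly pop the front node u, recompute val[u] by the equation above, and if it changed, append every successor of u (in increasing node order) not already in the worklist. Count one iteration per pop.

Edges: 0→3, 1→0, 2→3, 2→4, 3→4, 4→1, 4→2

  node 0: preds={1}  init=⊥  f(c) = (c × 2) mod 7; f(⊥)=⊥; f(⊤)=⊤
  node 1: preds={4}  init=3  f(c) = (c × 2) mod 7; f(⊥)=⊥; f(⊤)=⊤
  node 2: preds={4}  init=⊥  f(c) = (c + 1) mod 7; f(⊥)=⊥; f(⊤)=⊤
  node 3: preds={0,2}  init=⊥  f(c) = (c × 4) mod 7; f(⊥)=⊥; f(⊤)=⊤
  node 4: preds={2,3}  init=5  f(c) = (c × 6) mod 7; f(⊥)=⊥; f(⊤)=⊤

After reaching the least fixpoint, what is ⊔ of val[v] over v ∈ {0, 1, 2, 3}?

Worklist (10 pops):
  #1 pop 0: in=3 → 6 (was ⊥); enqueue []
  #2 pop 1: in=5 → 3 (no change)
  #3 pop 2: in=5 → 6 (was ⊥); enqueue []
  #4 pop 3: in=6 → 3 (was ⊥); enqueue []
  #5 pop 4: in=⊤ → ⊤ (was 5); enqueue [1,2]
  #6 pop 1: in=⊤ → ⊤ (was 3); enqueue [0]
  #7 pop 2: in=⊤ → ⊤ (was 6); enqueue [3,4]
  #8 pop 0: in=⊤ → ⊤ (was 6); enqueue []
  #9 pop 3: in=⊤ → ⊤ (was 3); enqueue []
  #10 pop 4: in=⊤ → ⊤ (no change)

Fixpoint:
  val[0] = ⊤
  val[1] = ⊤
  val[2] = ⊤
  val[3] = ⊤
  val[4] = ⊤

⊤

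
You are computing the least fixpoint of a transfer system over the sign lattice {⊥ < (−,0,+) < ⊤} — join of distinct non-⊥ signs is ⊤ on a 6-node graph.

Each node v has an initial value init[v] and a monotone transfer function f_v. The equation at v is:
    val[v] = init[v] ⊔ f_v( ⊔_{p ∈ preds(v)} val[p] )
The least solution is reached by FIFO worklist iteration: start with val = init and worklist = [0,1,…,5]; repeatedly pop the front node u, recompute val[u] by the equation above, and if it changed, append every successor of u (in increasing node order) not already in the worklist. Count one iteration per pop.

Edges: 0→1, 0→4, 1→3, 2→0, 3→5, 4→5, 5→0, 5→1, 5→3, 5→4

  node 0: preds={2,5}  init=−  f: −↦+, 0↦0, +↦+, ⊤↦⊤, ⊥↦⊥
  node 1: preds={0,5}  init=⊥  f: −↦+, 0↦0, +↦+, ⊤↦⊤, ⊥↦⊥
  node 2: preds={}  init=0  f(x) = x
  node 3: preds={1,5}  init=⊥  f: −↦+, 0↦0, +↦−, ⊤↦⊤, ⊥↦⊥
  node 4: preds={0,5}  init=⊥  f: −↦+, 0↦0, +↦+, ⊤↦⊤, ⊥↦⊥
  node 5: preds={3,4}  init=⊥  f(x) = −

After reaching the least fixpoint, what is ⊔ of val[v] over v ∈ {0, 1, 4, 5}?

Iteration log — 10 steps:
  step 1. node 0  ⊔preds=0  new=⊤  old=−  +wl: 
  step 2. node 1  ⊔preds=⊤  new=⊤  old=⊥  +wl: 
  step 3. node 2  ⊔preds=⊥  new=0  stable
  step 4. node 3  ⊔preds=⊤  new=⊤  old=⊥  +wl: 
  step 5. node 4  ⊔preds=⊤  new=⊤  old=⊥  +wl: 
  step 6. node 5  ⊔preds=⊤  new=−  old=⊥  +wl: 0,1,3,4
  step 7. node 0  ⊔preds=⊤  new=⊤  stable
  step 8. node 1  ⊔preds=⊤  new=⊤  stable
  step 9. node 3  ⊔preds=⊤  new=⊤  stable
  step 10. node 4  ⊔preds=⊤  new=⊤  stable

Least fixpoint reached:
  node 0: ⊤
  node 1: ⊤
  node 2: 0
  node 3: ⊤
  node 4: ⊤
  node 5: −

⊤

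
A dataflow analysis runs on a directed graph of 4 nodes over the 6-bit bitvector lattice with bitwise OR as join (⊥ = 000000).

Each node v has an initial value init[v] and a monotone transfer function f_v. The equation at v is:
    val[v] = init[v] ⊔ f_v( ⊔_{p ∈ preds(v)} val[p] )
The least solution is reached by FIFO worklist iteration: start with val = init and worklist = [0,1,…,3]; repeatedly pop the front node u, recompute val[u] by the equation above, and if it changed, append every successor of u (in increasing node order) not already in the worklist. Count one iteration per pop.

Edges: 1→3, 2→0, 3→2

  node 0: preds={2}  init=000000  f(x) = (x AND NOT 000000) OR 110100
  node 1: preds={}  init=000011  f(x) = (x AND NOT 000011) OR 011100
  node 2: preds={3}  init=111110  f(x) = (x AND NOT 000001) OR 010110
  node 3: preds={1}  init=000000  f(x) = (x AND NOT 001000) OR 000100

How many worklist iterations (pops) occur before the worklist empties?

5

Worklist (5 pops):
  #1 pop 0: in=111110 → 111110 (was 000000); enqueue []
  #2 pop 1: in=000000 → 011111 (was 000011); enqueue []
  #3 pop 2: in=000000 → 111110 (no change)
  #4 pop 3: in=011111 → 010111 (was 000000); enqueue [2]
  #5 pop 2: in=010111 → 111110 (no change)

Fixpoint:
  val[0] = 111110
  val[1] = 011111
  val[2] = 111110
  val[3] = 010111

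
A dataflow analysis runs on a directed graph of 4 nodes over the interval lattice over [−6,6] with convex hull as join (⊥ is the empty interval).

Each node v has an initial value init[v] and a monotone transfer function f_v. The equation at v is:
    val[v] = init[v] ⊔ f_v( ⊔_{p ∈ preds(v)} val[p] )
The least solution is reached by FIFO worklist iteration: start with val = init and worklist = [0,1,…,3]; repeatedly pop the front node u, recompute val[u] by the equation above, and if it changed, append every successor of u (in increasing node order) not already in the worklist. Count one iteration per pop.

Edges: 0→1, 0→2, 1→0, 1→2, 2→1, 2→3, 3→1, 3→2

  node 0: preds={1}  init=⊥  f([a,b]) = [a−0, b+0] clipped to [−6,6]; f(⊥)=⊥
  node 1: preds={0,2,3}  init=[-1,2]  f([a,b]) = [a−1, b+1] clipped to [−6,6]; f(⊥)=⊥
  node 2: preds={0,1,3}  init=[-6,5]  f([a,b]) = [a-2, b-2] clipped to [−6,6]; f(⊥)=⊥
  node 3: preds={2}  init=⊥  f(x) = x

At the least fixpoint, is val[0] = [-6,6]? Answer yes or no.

yes

Trace (7 dequeues):
  [1] u=0 | in [-1,2] | out [-1,2] | prev ⊥ | push {}
  [2] u=1 | in [-6,5] | out [-6,6] | prev [-1,2] | push {0}
  [3] u=2 | in [-6,6] | out [-6,5] | ==
  [4] u=3 | in [-6,5] | out [-6,5] | prev ⊥ | push {1,2}
  [5] u=0 | in [-6,6] | out [-6,6] | prev [-1,2] | push {}
  [6] u=1 | in [-6,6] | out [-6,6] | ==
  [7] u=2 | in [-6,6] | out [-6,5] | ==

Converged values:
  [0] [-6,6]
  [1] [-6,6]
  [2] [-6,5]
  [3] [-6,5]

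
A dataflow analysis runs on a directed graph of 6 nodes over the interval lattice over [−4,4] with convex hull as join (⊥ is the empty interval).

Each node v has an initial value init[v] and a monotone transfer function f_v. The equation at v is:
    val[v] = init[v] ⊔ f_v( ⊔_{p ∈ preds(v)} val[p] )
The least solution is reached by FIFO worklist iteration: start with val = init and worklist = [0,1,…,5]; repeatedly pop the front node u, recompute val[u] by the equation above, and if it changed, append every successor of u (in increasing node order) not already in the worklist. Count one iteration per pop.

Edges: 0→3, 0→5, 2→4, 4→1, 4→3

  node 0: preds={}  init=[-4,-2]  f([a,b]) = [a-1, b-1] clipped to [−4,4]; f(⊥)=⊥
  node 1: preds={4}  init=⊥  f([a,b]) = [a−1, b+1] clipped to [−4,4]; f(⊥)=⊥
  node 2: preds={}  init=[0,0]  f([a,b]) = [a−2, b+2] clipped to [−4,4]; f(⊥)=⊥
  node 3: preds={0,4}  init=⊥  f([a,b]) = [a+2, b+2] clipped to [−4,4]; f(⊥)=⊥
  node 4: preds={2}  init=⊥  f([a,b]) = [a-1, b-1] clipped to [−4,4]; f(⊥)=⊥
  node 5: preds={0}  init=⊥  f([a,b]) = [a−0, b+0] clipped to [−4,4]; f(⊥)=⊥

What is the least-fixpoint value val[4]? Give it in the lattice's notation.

[-1,-1]

Trace (8 dequeues):
  [1] u=0 | in ⊥ | out [-4,-2] | ==
  [2] u=1 | in ⊥ | out ⊥ | ==
  [3] u=2 | in ⊥ | out [0,0] | ==
  [4] u=3 | in [-4,-2] | out [-2,0] | prev ⊥ | push {}
  [5] u=4 | in [0,0] | out [-1,-1] | prev ⊥ | push {1,3}
  [6] u=5 | in [-4,-2] | out [-4,-2] | prev ⊥ | push {}
  [7] u=1 | in [-1,-1] | out [-2,0] | prev ⊥ | push {}
  [8] u=3 | in [-4,-1] | out [-2,1] | prev [-2,0] | push {}

Converged values:
  [0] [-4,-2]
  [1] [-2,0]
  [2] [0,0]
  [3] [-2,1]
  [4] [-1,-1]
  [5] [-4,-2]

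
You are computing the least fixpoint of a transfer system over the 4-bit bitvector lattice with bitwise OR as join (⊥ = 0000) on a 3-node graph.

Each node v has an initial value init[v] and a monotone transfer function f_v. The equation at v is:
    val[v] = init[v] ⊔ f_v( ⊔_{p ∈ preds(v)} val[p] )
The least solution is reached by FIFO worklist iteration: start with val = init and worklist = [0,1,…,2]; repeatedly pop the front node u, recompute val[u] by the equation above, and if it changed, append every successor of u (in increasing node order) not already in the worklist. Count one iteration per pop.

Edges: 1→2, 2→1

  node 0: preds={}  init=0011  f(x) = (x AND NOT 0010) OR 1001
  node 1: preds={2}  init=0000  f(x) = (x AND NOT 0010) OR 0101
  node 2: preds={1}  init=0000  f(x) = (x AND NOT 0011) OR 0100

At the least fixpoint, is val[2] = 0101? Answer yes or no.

Iteration log — 4 steps:
  step 1. node 0  ⊔preds=0000  new=1011  old=0011  +wl: 
  step 2. node 1  ⊔preds=0000  new=0101  old=0000  +wl: 
  step 3. node 2  ⊔preds=0101  new=0100  old=0000  +wl: 1
  step 4. node 1  ⊔preds=0100  new=0101  stable

Least fixpoint reached:
  node 0: 1011
  node 1: 0101
  node 2: 0100

no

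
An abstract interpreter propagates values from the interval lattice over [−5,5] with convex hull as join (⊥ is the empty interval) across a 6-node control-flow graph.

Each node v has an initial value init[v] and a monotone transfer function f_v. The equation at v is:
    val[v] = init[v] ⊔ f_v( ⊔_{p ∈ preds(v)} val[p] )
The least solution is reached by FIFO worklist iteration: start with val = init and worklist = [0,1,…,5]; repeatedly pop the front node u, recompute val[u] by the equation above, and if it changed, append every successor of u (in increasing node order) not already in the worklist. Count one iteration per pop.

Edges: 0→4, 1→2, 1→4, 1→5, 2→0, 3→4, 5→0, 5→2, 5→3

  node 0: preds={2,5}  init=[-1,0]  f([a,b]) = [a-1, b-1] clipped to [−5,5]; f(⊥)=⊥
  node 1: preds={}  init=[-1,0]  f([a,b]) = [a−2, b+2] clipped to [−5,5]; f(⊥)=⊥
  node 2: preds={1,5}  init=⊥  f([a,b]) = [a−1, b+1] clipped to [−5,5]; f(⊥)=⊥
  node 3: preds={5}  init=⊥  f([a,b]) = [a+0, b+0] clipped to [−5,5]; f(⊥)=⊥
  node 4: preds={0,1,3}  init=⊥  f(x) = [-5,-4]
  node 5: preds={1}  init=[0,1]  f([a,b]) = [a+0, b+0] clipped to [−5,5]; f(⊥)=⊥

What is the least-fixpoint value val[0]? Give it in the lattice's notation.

Worklist (10 pops):
  #1 pop 0: in=[0,1] → [-1,0] (no change)
  #2 pop 1: in=⊥ → [-1,0] (no change)
  #3 pop 2: in=[-1,1] → [-2,2] (was ⊥); enqueue [0]
  #4 pop 3: in=[0,1] → [0,1] (was ⊥); enqueue []
  #5 pop 4: in=[-1,1] → [-5,-4] (was ⊥); enqueue []
  #6 pop 5: in=[-1,0] → [-1,1] (was [0,1]); enqueue [2,3]
  #7 pop 0: in=[-2,2] → [-3,1] (was [-1,0]); enqueue [4]
  #8 pop 2: in=[-1,1] → [-2,2] (no change)
  #9 pop 3: in=[-1,1] → [-1,1] (was [0,1]); enqueue []
  #10 pop 4: in=[-3,1] → [-5,-4] (no change)

Fixpoint:
  val[0] = [-3,1]
  val[1] = [-1,0]
  val[2] = [-2,2]
  val[3] = [-1,1]
  val[4] = [-5,-4]
  val[5] = [-1,1]

[-3,1]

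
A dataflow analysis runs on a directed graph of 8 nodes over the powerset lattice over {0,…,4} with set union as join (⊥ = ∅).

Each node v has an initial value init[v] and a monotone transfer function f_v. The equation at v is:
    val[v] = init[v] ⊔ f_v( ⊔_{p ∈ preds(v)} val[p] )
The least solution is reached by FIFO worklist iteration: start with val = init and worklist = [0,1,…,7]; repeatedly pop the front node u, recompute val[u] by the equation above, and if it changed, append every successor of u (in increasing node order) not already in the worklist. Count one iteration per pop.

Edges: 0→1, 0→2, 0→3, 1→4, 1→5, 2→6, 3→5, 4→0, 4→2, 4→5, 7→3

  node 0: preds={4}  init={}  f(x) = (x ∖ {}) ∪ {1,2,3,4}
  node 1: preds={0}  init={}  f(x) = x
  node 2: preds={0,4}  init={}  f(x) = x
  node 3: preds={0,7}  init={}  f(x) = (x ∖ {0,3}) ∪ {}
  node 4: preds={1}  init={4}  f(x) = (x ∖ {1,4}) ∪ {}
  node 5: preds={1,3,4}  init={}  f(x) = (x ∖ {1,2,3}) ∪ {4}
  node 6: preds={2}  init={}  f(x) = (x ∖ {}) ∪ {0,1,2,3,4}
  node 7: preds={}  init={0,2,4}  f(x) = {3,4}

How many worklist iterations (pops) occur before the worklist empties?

Worklist (11 pops):
  #1 pop 0: in={4} → {1,2,3,4} (was {}); enqueue []
  #2 pop 1: in={1,2,3,4} → {1,2,3,4} (was {}); enqueue []
  #3 pop 2: in={1,2,3,4} → {1,2,3,4} (was {}); enqueue []
  #4 pop 3: in={0,1,2,3,4} → {1,2,4} (was {}); enqueue []
  #5 pop 4: in={1,2,3,4} → {2,3,4} (was {4}); enqueue [0,2]
  #6 pop 5: in={1,2,3,4} → {4} (was {}); enqueue []
  #7 pop 6: in={1,2,3,4} → {0,1,2,3,4} (was {}); enqueue []
  #8 pop 7: in={} → {0,2,3,4} (was {0,2,4}); enqueue [3]
  #9 pop 0: in={2,3,4} → {1,2,3,4} (no change)
  #10 pop 2: in={1,2,3,4} → {1,2,3,4} (no change)
  #11 pop 3: in={0,1,2,3,4} → {1,2,4} (no change)

Fixpoint:
  val[0] = {1,2,3,4}
  val[1] = {1,2,3,4}
  val[2] = {1,2,3,4}
  val[3] = {1,2,4}
  val[4] = {2,3,4}
  val[5] = {4}
  val[6] = {0,1,2,3,4}
  val[7] = {0,2,3,4}

11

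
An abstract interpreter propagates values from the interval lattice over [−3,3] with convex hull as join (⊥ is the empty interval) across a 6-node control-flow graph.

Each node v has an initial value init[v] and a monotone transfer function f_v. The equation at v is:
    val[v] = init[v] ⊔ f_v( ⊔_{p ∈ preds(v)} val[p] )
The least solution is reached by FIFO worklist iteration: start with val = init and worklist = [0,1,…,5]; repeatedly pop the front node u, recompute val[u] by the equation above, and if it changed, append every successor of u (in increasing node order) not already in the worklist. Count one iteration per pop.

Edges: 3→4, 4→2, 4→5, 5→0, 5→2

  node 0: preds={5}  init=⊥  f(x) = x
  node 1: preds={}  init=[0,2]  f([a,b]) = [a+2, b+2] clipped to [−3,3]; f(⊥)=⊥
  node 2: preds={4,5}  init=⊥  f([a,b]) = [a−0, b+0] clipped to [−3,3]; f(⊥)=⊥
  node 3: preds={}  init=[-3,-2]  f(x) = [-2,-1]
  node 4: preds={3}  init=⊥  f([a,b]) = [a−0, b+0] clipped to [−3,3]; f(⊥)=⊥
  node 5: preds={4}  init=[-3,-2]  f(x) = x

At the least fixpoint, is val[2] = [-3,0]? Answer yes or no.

no

Trace (8 dequeues):
  [1] u=0 | in [-3,-2] | out [-3,-2] | prev ⊥ | push {}
  [2] u=1 | in ⊥ | out [0,2] | ==
  [3] u=2 | in [-3,-2] | out [-3,-2] | prev ⊥ | push {}
  [4] u=3 | in ⊥ | out [-3,-1] | prev [-3,-2] | push {}
  [5] u=4 | in [-3,-1] | out [-3,-1] | prev ⊥ | push {2}
  [6] u=5 | in [-3,-1] | out [-3,-1] | prev [-3,-2] | push {0}
  [7] u=2 | in [-3,-1] | out [-3,-1] | prev [-3,-2] | push {}
  [8] u=0 | in [-3,-1] | out [-3,-1] | prev [-3,-2] | push {}

Converged values:
  [0] [-3,-1]
  [1] [0,2]
  [2] [-3,-1]
  [3] [-3,-1]
  [4] [-3,-1]
  [5] [-3,-1]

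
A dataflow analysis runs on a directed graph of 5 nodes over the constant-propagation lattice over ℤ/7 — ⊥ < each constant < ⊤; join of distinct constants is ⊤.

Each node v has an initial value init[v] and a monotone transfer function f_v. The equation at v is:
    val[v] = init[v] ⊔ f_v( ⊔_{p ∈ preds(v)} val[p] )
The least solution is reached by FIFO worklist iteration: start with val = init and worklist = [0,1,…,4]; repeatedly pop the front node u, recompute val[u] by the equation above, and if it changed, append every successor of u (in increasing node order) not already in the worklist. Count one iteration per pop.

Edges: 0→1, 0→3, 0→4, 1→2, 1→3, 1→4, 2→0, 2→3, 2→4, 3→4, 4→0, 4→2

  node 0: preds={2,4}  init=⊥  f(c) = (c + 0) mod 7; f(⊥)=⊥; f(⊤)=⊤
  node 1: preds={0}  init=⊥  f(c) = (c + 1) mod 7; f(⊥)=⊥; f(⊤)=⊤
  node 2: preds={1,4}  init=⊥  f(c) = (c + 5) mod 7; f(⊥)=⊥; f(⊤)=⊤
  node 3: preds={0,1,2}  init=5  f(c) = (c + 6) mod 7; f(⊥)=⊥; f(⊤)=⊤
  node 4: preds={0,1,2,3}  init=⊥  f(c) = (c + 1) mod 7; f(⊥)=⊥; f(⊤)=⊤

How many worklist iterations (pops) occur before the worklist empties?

17

Trace (17 dequeues):
  [1] u=0 | in ⊥ | out ⊥ | ==
  [2] u=1 | in ⊥ | out ⊥ | ==
  [3] u=2 | in ⊥ | out ⊥ | ==
  [4] u=3 | in ⊥ | out 5 | ==
  [5] u=4 | in 5 | out 6 | prev ⊥ | push {0,2}
  [6] u=0 | in 6 | out 6 | prev ⊥ | push {1,3,4}
  [7] u=2 | in 6 | out 4 | prev ⊥ | push {0}
  [8] u=1 | in 6 | out 0 | prev ⊥ | push {2}
  [9] u=3 | in ⊤ | out ⊤ | prev 5 | push {}
  [10] u=4 | in ⊤ | out ⊤ | prev 6 | push {}
  [11] u=0 | in ⊤ | out ⊤ | prev 6 | push {1,3,4}
  [12] u=2 | in ⊤ | out ⊤ | prev 4 | push {0}
  [13] u=1 | in ⊤ | out ⊤ | prev 0 | push {2}
  [14] u=3 | in ⊤ | out ⊤ | ==
  [15] u=4 | in ⊤ | out ⊤ | ==
  [16] u=0 | in ⊤ | out ⊤ | ==
  [17] u=2 | in ⊤ | out ⊤ | ==

Converged values:
  [0] ⊤
  [1] ⊤
  [2] ⊤
  [3] ⊤
  [4] ⊤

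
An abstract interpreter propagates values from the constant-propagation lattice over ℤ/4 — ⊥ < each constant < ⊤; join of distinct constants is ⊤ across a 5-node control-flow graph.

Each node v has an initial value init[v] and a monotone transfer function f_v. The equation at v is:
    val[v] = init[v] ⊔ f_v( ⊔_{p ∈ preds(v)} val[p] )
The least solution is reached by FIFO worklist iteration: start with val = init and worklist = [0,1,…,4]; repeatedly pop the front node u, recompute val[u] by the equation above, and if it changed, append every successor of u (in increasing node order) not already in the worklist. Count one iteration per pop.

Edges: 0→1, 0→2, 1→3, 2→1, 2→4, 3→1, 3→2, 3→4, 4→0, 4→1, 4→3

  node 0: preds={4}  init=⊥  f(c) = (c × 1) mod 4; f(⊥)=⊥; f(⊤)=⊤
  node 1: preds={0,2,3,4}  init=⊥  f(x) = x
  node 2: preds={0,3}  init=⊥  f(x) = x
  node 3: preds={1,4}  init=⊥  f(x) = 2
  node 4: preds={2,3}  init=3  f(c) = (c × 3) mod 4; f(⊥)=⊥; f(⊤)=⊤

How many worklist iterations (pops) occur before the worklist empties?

12

Trace (12 dequeues):
  [1] u=0 | in 3 | out 3 | prev ⊥ | push {}
  [2] u=1 | in 3 | out 3 | prev ⊥ | push {}
  [3] u=2 | in 3 | out 3 | prev ⊥ | push {1}
  [4] u=3 | in 3 | out 2 | prev ⊥ | push {2}
  [5] u=4 | in ⊤ | out ⊤ | prev 3 | push {0,3}
  [6] u=1 | in ⊤ | out ⊤ | prev 3 | push {}
  [7] u=2 | in ⊤ | out ⊤ | prev 3 | push {1,4}
  [8] u=0 | in ⊤ | out ⊤ | prev 3 | push {2}
  [9] u=3 | in ⊤ | out 2 | ==
  [10] u=1 | in ⊤ | out ⊤ | ==
  [11] u=4 | in ⊤ | out ⊤ | ==
  [12] u=2 | in ⊤ | out ⊤ | ==

Converged values:
  [0] ⊤
  [1] ⊤
  [2] ⊤
  [3] 2
  [4] ⊤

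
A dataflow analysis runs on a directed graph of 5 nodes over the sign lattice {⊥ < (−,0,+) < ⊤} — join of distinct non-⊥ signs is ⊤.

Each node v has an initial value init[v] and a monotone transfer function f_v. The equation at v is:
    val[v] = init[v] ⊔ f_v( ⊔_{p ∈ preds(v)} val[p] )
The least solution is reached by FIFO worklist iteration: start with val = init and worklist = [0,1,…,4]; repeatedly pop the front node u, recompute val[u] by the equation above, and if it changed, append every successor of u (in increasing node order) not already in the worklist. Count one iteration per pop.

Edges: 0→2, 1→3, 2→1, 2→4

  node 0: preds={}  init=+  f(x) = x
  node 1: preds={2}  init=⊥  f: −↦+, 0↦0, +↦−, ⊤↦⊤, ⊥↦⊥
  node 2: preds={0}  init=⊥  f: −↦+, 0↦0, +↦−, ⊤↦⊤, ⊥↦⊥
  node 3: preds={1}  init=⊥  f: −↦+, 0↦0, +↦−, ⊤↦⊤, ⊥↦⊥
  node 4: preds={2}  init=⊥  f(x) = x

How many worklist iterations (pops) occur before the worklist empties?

Iteration log — 7 steps:
  step 1. node 0  ⊔preds=⊥  new=+  stable
  step 2. node 1  ⊔preds=⊥  new=⊥  stable
  step 3. node 2  ⊔preds=+  new=−  old=⊥  +wl: 1
  step 4. node 3  ⊔preds=⊥  new=⊥  stable
  step 5. node 4  ⊔preds=−  new=−  old=⊥  +wl: 
  step 6. node 1  ⊔preds=−  new=+  old=⊥  +wl: 3
  step 7. node 3  ⊔preds=+  new=−  old=⊥  +wl: 

Least fixpoint reached:
  node 0: +
  node 1: +
  node 2: −
  node 3: −
  node 4: −

7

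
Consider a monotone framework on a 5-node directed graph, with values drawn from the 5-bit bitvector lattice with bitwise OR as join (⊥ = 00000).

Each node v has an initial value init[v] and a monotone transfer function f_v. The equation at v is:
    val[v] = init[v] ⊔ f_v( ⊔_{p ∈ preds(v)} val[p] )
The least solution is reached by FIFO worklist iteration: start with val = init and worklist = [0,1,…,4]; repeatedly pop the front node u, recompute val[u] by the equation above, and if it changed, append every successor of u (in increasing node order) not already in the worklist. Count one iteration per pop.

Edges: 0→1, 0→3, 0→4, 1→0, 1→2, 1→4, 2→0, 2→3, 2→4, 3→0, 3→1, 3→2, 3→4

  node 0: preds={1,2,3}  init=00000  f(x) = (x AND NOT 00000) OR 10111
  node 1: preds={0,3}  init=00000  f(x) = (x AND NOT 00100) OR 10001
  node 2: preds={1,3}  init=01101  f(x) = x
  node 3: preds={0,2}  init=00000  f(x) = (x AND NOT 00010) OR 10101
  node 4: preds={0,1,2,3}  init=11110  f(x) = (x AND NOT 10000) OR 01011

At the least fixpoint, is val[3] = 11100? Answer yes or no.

Worklist (8 pops):
  #1 pop 0: in=01101 → 11111 (was 00000); enqueue []
  #2 pop 1: in=11111 → 11011 (was 00000); enqueue [0]
  #3 pop 2: in=11011 → 11111 (was 01101); enqueue []
  #4 pop 3: in=11111 → 11101 (was 00000); enqueue [1,2]
  #5 pop 4: in=11111 → 11111 (was 11110); enqueue []
  #6 pop 0: in=11111 → 11111 (no change)
  #7 pop 1: in=11111 → 11011 (no change)
  #8 pop 2: in=11111 → 11111 (no change)

Fixpoint:
  val[0] = 11111
  val[1] = 11011
  val[2] = 11111
  val[3] = 11101
  val[4] = 11111

no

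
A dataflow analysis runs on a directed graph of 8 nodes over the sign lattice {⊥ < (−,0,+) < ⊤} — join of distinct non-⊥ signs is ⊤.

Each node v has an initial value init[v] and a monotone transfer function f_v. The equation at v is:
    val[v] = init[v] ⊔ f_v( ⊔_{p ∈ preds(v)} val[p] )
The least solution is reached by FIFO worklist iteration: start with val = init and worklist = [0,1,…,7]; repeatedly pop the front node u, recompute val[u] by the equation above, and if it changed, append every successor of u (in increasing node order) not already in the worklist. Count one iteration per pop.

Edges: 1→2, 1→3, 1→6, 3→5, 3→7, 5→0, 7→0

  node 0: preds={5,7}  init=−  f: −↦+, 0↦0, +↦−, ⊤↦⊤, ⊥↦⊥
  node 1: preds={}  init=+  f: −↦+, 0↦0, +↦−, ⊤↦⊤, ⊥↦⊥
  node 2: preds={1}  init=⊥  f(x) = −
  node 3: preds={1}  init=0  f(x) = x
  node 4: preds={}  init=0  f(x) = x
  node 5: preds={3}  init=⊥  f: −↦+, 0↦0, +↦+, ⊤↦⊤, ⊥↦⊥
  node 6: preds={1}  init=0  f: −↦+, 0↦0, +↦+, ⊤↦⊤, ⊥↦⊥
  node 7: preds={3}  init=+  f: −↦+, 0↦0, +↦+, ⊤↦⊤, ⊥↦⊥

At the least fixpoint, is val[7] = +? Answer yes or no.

no

Worklist (9 pops):
  #1 pop 0: in=+ → − (no change)
  #2 pop 1: in=⊥ → + (no change)
  #3 pop 2: in=+ → − (was ⊥); enqueue []
  #4 pop 3: in=+ → ⊤ (was 0); enqueue []
  #5 pop 4: in=⊥ → 0 (no change)
  #6 pop 5: in=⊤ → ⊤ (was ⊥); enqueue [0]
  #7 pop 6: in=+ → ⊤ (was 0); enqueue []
  #8 pop 7: in=⊤ → ⊤ (was +); enqueue []
  #9 pop 0: in=⊤ → ⊤ (was −); enqueue []

Fixpoint:
  val[0] = ⊤
  val[1] = +
  val[2] = −
  val[3] = ⊤
  val[4] = 0
  val[5] = ⊤
  val[6] = ⊤
  val[7] = ⊤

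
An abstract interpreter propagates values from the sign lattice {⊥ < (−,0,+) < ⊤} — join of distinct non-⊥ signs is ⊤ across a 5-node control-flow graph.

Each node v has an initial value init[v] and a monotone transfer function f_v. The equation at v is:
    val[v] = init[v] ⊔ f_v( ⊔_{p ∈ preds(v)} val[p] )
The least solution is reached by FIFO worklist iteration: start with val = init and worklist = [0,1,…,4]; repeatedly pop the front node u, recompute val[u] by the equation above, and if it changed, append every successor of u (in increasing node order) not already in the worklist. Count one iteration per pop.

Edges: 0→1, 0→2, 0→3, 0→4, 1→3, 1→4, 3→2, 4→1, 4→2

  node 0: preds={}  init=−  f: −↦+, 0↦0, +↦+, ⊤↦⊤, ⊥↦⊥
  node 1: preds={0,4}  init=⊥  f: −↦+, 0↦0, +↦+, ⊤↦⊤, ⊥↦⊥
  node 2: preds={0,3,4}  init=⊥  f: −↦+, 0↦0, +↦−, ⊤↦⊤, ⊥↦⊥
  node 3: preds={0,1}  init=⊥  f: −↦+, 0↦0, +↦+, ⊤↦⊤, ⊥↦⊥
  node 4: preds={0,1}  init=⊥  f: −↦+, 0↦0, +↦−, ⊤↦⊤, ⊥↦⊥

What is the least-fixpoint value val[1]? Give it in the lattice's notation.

⊤

Trace (9 dequeues):
  [1] u=0 | in ⊥ | out − | ==
  [2] u=1 | in − | out + | prev ⊥ | push {}
  [3] u=2 | in − | out + | prev ⊥ | push {}
  [4] u=3 | in ⊤ | out ⊤ | prev ⊥ | push {2}
  [5] u=4 | in ⊤ | out ⊤ | prev ⊥ | push {1}
  [6] u=2 | in ⊤ | out ⊤ | prev + | push {}
  [7] u=1 | in ⊤ | out ⊤ | prev + | push {3,4}
  [8] u=3 | in ⊤ | out ⊤ | ==
  [9] u=4 | in ⊤ | out ⊤ | ==

Converged values:
  [0] −
  [1] ⊤
  [2] ⊤
  [3] ⊤
  [4] ⊤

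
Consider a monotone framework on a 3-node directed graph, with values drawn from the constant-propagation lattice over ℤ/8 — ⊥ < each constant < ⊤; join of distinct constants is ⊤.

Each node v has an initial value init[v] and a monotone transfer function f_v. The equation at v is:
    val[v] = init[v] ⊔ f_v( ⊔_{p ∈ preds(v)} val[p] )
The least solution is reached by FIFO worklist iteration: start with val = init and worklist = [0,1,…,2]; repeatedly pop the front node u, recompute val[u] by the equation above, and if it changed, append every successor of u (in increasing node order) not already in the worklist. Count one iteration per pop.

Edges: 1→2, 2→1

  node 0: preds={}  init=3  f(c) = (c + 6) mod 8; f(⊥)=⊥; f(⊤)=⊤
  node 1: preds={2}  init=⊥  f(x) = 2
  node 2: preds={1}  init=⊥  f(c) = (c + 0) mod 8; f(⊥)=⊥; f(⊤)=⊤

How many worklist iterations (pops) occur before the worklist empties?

Trace (4 dequeues):
  [1] u=0 | in ⊥ | out 3 | ==
  [2] u=1 | in ⊥ | out 2 | prev ⊥ | push {}
  [3] u=2 | in 2 | out 2 | prev ⊥ | push {1}
  [4] u=1 | in 2 | out 2 | ==

Converged values:
  [0] 3
  [1] 2
  [2] 2

4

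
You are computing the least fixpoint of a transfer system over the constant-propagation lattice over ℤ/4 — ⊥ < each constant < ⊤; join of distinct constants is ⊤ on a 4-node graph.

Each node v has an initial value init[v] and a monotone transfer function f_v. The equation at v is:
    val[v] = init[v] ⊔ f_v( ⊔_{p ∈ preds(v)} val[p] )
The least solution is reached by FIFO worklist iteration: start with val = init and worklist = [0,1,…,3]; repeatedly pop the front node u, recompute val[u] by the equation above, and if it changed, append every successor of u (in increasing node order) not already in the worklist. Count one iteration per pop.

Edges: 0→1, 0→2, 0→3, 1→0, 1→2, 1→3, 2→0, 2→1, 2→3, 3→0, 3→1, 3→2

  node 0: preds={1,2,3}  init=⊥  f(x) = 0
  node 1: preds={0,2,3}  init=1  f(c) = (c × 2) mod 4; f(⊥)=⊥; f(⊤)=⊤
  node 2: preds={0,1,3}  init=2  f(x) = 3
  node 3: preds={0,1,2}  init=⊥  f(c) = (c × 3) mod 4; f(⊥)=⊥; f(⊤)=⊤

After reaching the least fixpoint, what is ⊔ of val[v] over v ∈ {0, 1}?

⊤

Iteration log — 7 steps:
  step 1. node 0  ⊔preds=⊤  new=0  old=⊥  +wl: 
  step 2. node 1  ⊔preds=⊤  new=⊤  old=1  +wl: 0
  step 3. node 2  ⊔preds=⊤  new=⊤  old=2  +wl: 1
  step 4. node 3  ⊔preds=⊤  new=⊤  old=⊥  +wl: 2
  step 5. node 0  ⊔preds=⊤  new=0  stable
  step 6. node 1  ⊔preds=⊤  new=⊤  stable
  step 7. node 2  ⊔preds=⊤  new=⊤  stable

Least fixpoint reached:
  node 0: 0
  node 1: ⊤
  node 2: ⊤
  node 3: ⊤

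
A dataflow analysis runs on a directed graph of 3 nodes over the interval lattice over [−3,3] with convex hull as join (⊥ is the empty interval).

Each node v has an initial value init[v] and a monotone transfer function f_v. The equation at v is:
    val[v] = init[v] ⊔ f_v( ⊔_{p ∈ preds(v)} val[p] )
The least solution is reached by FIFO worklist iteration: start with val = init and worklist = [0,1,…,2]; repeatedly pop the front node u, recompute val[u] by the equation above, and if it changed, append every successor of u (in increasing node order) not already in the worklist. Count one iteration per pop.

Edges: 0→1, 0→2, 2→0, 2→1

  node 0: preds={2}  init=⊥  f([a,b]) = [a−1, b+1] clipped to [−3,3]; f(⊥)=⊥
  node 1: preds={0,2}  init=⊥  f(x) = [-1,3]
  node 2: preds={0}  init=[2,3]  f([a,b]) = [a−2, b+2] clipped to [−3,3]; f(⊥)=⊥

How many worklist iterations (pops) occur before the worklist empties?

Iteration log — 9 steps:
  step 1. node 0  ⊔preds=[2,3]  new=[1,3]  old=⊥  +wl: 
  step 2. node 1  ⊔preds=[1,3]  new=[-1,3]  old=⊥  +wl: 
  step 3. node 2  ⊔preds=[1,3]  new=[-1,3]  old=[2,3]  +wl: 0,1
  step 4. node 0  ⊔preds=[-1,3]  new=[-2,3]  old=[1,3]  +wl: 2
  step 5. node 1  ⊔preds=[-2,3]  new=[-1,3]  stable
  step 6. node 2  ⊔preds=[-2,3]  new=[-3,3]  old=[-1,3]  +wl: 0,1
  step 7. node 0  ⊔preds=[-3,3]  new=[-3,3]  old=[-2,3]  +wl: 2
  step 8. node 1  ⊔preds=[-3,3]  new=[-1,3]  stable
  step 9. node 2  ⊔preds=[-3,3]  new=[-3,3]  stable

Least fixpoint reached:
  node 0: [-3,3]
  node 1: [-1,3]
  node 2: [-3,3]

9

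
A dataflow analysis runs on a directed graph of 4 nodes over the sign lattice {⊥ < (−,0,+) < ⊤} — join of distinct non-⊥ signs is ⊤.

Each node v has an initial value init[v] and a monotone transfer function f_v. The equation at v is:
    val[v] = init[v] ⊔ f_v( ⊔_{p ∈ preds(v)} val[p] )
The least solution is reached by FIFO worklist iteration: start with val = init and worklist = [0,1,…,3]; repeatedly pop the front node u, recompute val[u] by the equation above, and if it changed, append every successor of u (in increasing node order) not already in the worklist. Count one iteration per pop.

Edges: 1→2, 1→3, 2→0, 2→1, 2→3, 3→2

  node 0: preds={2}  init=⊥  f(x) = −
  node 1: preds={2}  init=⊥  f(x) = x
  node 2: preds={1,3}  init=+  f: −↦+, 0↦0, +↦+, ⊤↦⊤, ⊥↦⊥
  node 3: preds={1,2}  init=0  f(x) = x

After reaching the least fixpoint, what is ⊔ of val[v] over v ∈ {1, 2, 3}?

⊤

Iteration log — 8 steps:
  step 1. node 0  ⊔preds=+  new=−  old=⊥  +wl: 
  step 2. node 1  ⊔preds=+  new=+  old=⊥  +wl: 
  step 3. node 2  ⊔preds=⊤  new=⊤  old=+  +wl: 0,1
  step 4. node 3  ⊔preds=⊤  new=⊤  old=0  +wl: 2
  step 5. node 0  ⊔preds=⊤  new=−  stable
  step 6. node 1  ⊔preds=⊤  new=⊤  old=+  +wl: 3
  step 7. node 2  ⊔preds=⊤  new=⊤  stable
  step 8. node 3  ⊔preds=⊤  new=⊤  stable

Least fixpoint reached:
  node 0: −
  node 1: ⊤
  node 2: ⊤
  node 3: ⊤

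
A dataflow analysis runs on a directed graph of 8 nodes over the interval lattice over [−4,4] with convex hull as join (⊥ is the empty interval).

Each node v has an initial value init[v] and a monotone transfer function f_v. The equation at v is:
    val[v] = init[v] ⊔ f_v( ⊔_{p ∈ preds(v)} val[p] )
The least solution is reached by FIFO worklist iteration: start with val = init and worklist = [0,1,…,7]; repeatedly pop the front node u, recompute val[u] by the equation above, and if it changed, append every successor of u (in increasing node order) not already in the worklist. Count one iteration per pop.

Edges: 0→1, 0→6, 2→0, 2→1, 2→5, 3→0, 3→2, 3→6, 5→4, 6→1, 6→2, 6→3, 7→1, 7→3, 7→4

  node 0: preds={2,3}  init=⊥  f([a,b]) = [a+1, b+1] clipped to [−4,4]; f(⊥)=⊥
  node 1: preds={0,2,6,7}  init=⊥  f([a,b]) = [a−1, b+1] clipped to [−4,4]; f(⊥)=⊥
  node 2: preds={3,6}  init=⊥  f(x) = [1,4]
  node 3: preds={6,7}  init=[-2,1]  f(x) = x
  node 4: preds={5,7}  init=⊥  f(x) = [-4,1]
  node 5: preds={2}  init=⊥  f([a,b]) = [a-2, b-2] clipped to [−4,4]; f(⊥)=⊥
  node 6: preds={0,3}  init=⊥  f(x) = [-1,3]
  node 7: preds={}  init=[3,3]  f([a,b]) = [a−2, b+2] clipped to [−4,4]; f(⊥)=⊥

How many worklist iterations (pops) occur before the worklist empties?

Worklist (14 pops):
  #1 pop 0: in=[-2,1] → [-1,2] (was ⊥); enqueue []
  #2 pop 1: in=[-1,3] → [-2,4] (was ⊥); enqueue []
  #3 pop 2: in=[-2,1] → [1,4] (was ⊥); enqueue [0,1]
  #4 pop 3: in=[3,3] → [-2,3] (was [-2,1]); enqueue [2]
  #5 pop 4: in=[3,3] → [-4,1] (was ⊥); enqueue []
  #6 pop 5: in=[1,4] → [-1,2] (was ⊥); enqueue [4]
  #7 pop 6: in=[-2,3] → [-1,3] (was ⊥); enqueue [3]
  #8 pop 7: in=⊥ → [3,3] (no change)
  #9 pop 0: in=[-2,4] → [-1,4] (was [-1,2]); enqueue [6]
  #10 pop 1: in=[-1,4] → [-2,4] (no change)
  #11 pop 2: in=[-2,3] → [1,4] (no change)
  #12 pop 4: in=[-1,3] → [-4,1] (no change)
  #13 pop 3: in=[-1,3] → [-2,3] (no change)
  #14 pop 6: in=[-2,4] → [-1,3] (no change)

Fixpoint:
  val[0] = [-1,4]
  val[1] = [-2,4]
  val[2] = [1,4]
  val[3] = [-2,3]
  val[4] = [-4,1]
  val[5] = [-1,2]
  val[6] = [-1,3]
  val[7] = [3,3]

14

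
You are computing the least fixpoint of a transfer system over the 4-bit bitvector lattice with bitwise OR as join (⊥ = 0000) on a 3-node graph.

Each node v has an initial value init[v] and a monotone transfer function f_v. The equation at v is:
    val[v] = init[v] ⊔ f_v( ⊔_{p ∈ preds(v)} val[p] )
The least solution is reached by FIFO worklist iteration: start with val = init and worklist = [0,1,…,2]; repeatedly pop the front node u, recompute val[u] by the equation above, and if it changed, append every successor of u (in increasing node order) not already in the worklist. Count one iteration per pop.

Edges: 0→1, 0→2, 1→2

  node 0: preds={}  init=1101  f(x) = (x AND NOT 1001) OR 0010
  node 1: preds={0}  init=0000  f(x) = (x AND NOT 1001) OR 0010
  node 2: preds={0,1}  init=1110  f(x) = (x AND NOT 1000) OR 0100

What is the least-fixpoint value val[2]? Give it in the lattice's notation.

1111

Iteration log — 3 steps:
  step 1. node 0  ⊔preds=0000  new=1111  old=1101  +wl: 
  step 2. node 1  ⊔preds=1111  new=0110  old=0000  +wl: 
  step 3. node 2  ⊔preds=1111  new=1111  old=1110  +wl: 

Least fixpoint reached:
  node 0: 1111
  node 1: 0110
  node 2: 1111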